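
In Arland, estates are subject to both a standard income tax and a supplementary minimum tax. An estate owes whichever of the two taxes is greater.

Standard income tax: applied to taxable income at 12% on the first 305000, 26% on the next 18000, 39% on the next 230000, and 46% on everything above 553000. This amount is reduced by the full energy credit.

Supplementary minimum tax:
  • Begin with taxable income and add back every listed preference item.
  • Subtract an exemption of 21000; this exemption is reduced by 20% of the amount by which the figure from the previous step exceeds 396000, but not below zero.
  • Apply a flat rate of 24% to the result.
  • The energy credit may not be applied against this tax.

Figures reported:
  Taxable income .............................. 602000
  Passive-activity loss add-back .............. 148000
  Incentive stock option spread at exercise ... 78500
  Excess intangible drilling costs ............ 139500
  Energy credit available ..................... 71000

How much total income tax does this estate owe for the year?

Supplementary minimum tax:
  Adjusted income: 602000 + 148000 + 78500 + 139500 = 968000
  Exemption: 20% × (968000 − 396000) = 114400 ≥ 21000, so the exemption is fully phased out
  Base: 968000 − 0 = 968000
  968000 × 24% = 232320

Standard income tax:
  305000 × 12% = 36600
  18000 × 26% = 4680
  230000 × 39% = 89700
  49000 × 46% = 22540
  → 153520
  Less energy credit 71000 → 82520

232320 > 82520, so the supplementary minimum tax is the binding amount.

232320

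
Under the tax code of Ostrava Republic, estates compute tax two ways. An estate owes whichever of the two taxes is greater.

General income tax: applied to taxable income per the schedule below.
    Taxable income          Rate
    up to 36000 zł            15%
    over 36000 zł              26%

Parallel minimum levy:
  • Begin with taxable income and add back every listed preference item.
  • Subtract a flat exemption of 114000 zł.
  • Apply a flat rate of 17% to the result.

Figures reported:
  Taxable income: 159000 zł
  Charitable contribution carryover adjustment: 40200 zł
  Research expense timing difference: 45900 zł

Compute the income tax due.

37380 zł

Parallel minimum levy:
  Adjusted income: 159000 zł + 40200 zł + 45900 zł = 245100 zł
  Less exemption 114000 zł → base 131100 zł
  131100 zł × 17% = 22287 zł

General income tax:
  36000 zł × 15% = 5400 zł
  123000 zł × 26% = 31980 zł
  → 37380 zł

37380 zł > 22287 zł, so the general income tax governs.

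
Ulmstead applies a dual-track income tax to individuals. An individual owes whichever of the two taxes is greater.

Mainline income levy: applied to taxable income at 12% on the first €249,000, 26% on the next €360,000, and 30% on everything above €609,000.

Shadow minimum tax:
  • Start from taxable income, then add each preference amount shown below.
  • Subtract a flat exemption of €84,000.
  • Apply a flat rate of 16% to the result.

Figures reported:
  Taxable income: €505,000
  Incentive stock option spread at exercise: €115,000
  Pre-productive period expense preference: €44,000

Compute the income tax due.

Shadow minimum tax:
  Adjusted income: €505,000 + €115,000 + €44,000 = €664,000
  Less exemption €84,000 → base €580,000
  €580,000 × 16% = €92,800

Mainline income levy:
  €249,000 × 12% = €29,880
  €256,000 × 26% = €66,560
  → €96,440

€96,440 > €92,800, so the mainline income levy governs.

€96,440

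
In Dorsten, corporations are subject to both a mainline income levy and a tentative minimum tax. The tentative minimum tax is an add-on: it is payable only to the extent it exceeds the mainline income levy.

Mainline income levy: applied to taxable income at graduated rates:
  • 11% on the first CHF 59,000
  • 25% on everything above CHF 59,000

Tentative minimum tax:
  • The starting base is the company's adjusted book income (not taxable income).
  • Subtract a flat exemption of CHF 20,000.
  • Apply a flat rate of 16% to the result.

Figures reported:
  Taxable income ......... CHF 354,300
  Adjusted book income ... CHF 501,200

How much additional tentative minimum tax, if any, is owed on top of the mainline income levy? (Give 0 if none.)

CHF 0

Tentative minimum tax:
  Base (adjusted book income): CHF 501,200
  Less exemption CHF 20,000 → base CHF 481,200
  CHF 481,200 × 16% = CHF 76,992

Mainline income levy:
  CHF 59,000 × 11% = CHF 6,490
  CHF 295,300 × 25% = CHF 73,825
  → CHF 80,315

CHF 76,992 ≤ CHF 80,315, so no add-on is due.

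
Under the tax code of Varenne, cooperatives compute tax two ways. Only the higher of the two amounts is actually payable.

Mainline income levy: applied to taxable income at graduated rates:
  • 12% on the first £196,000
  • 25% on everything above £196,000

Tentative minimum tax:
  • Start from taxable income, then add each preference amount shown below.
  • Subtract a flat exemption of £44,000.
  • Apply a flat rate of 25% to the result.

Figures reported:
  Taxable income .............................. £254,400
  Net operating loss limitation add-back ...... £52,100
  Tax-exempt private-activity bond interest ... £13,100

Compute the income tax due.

£68,900

Mainline income levy:
  £196,000 × 12% = £23,520
  £58,400 × 25% = £14,600
  → £38,120

Tentative minimum tax:
  Adjusted income: £254,400 + £52,100 + £13,100 = £319,600
  Less exemption £44,000 → base £275,600
  £275,600 × 25% = £68,900

£68,900 > £38,120, so the tentative minimum tax is the binding amount.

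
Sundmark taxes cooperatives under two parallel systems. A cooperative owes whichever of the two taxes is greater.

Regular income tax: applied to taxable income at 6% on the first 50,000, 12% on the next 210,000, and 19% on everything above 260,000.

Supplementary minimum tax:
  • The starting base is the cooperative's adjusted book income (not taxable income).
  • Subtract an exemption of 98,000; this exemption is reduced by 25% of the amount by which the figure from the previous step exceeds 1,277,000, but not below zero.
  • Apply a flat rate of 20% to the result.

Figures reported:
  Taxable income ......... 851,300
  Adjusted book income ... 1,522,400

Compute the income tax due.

Supplementary minimum tax:
  Base (adjusted book income): 1,522,400
  Exemption: 98,000 − 25% × (1,522,400 − 1,277,000) = 98,000 − 61,350 = 36,650
  Base: 1,522,400 − 36,650 = 1,485,750
  1,485,750 × 20% = 297,150

Regular income tax:
  50,000 × 6% = 3,000
  210,000 × 12% = 25,200
  591,300 × 19% = 112,347
  → 140,547

297,150 > 140,547, so the supplementary minimum tax is the binding amount.

297,150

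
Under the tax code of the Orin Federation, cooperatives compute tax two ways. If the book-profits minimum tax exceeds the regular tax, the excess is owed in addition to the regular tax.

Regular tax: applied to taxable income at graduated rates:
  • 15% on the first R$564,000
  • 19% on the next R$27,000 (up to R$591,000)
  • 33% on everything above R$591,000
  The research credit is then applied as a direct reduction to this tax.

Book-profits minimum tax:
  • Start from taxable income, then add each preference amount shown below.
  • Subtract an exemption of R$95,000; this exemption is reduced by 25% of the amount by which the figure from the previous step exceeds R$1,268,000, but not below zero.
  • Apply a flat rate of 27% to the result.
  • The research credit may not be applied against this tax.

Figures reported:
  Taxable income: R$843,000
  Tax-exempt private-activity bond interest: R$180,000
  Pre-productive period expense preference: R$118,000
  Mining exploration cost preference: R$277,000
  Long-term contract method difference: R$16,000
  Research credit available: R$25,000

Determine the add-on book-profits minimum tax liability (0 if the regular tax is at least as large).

Book-profits minimum tax:
  Adjusted income: R$843,000 + R$180,000 + R$118,000 + R$277,000 + R$16,000 = R$1,434,000
  Exemption: R$95,000 − 25% × (R$1,434,000 − R$1,268,000) = R$95,000 − R$41,500 = R$53,500
  Base: R$1,434,000 − R$53,500 = R$1,380,500
  R$1,380,500 × 27% = R$372,735

Regular tax:
  R$564,000 × 15% = R$84,600
  R$27,000 × 19% = R$5,130
  R$252,000 × 33% = R$83,160
  → R$172,890
  Less research credit R$25,000 → R$147,890

Excess of book-profits minimum tax over regular tax: R$372,735 − R$147,890 = R$224,845.

R$224,845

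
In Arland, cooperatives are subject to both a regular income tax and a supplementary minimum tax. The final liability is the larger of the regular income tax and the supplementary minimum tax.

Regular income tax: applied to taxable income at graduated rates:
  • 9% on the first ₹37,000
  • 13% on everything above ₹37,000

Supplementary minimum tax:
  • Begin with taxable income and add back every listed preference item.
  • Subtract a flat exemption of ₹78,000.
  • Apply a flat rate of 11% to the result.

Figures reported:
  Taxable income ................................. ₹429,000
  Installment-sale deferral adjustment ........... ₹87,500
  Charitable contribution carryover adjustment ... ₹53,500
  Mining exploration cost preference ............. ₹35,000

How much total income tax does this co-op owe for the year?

Supplementary minimum tax:
  Adjusted income: ₹429,000 + ₹87,500 + ₹53,500 + ₹35,000 = ₹605,000
  Less exemption ₹78,000 → base ₹527,000
  ₹527,000 × 11% = ₹57,970

Regular income tax:
  ₹37,000 × 9% = ₹3,330
  ₹392,000 × 13% = ₹50,960
  → ₹54,290

₹57,970 > ₹54,290, so the supplementary minimum tax is the binding amount.

₹57,970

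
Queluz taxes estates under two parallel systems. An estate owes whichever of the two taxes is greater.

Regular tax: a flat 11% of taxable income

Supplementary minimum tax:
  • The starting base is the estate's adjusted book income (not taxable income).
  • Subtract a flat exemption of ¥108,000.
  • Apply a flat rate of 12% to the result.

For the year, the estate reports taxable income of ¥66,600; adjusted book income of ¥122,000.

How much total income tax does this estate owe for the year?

Regular tax:
  ¥66,600 × 11% = ¥7,326

Supplementary minimum tax:
  Base (adjusted book income): ¥122,000
  Less exemption ¥108,000 → base ¥14,000
  ¥14,000 × 12% = ¥1,680

¥7,326 > ¥1,680, so the regular tax governs.

¥7,326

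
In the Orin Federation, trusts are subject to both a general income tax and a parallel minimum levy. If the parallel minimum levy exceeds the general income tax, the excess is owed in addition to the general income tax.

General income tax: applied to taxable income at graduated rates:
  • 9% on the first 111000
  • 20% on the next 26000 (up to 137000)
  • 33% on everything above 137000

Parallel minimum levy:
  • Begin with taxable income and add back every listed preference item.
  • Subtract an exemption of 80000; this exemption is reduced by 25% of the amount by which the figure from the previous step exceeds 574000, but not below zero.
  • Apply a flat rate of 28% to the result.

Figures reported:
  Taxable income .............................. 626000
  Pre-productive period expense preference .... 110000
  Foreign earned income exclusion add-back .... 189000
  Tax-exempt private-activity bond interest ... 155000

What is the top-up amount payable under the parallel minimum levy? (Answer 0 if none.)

125840

Parallel minimum levy:
  Adjusted income: 626000 + 110000 + 189000 + 155000 = 1080000
  Exemption: 25% × (1080000 − 574000) = 126500 ≥ 80000, so the exemption is fully phased out
  Base: 1080000 − 0 = 1080000
  1080000 × 28% = 302400

General income tax:
  111000 × 9% = 9990
  26000 × 20% = 5200
  489000 × 33% = 161370
  → 176560

Excess of parallel minimum levy over general income tax: 302400 − 176560 = 125840.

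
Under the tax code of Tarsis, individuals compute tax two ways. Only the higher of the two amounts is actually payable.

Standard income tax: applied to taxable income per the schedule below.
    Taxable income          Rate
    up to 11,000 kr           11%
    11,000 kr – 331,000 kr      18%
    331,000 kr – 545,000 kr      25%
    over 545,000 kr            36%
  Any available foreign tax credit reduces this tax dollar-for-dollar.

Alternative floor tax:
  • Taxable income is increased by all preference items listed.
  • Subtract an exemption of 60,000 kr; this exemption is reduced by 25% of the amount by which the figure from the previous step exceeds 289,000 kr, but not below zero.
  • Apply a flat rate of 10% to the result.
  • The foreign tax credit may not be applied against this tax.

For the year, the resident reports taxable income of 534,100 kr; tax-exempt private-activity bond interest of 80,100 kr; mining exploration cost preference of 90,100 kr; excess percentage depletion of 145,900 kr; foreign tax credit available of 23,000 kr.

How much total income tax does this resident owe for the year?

86,585 kr

Standard income tax:
  11,000 kr × 11% = 1,210 kr
  320,000 kr × 18% = 57,600 kr
  203,100 kr × 25% = 50,775 kr
  → 109,585 kr
  Less foreign tax credit 23,000 kr → 86,585 kr

Alternative floor tax:
  Adjusted income: 534,100 kr + 80,100 kr + 90,100 kr + 145,900 kr = 850,200 kr
  Exemption: 25% × (850,200 kr − 289,000 kr) = 140,300 kr ≥ 60,000 kr, so the exemption is fully phased out
  Base: 850,200 kr − 0 kr = 850,200 kr
  850,200 kr × 10% = 85,020 kr

86,585 kr > 85,020 kr, so the standard income tax governs.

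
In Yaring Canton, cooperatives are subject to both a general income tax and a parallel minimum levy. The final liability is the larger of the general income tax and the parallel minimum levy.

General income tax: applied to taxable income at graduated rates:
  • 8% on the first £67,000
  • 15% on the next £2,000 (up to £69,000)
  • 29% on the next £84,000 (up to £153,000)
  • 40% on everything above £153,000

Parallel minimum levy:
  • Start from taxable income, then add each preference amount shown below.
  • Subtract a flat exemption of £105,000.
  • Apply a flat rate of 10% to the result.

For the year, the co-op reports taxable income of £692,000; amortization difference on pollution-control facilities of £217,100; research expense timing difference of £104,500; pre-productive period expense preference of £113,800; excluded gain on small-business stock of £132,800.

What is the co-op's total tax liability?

£245,620

General income tax:
  £67,000 × 8% = £5,360
  £2,000 × 15% = £300
  £84,000 × 29% = £24,360
  £539,000 × 40% = £215,600
  → £245,620

Parallel minimum levy:
  Adjusted income: £692,000 + £217,100 + £104,500 + £113,800 + £132,800 = £1,260,200
  Less exemption £105,000 → base £1,155,200
  £1,155,200 × 10% = £115,520

£245,620 > £115,520, so the general income tax governs.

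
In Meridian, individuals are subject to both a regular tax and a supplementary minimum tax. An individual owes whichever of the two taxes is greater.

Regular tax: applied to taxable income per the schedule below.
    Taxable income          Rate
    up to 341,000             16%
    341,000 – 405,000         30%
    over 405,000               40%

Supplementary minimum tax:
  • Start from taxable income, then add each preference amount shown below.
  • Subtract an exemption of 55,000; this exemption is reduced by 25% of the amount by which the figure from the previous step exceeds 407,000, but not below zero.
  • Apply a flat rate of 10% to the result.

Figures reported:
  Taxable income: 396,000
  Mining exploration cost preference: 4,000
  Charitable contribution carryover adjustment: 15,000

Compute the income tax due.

71,060

Supplementary minimum tax:
  Adjusted income: 396,000 + 4,000 + 15,000 = 415,000
  Exemption: 55,000 − 25% × (415,000 − 407,000) = 55,000 − 2,000 = 53,000
  Base: 415,000 − 53,000 = 362,000
  362,000 × 10% = 36,200

Regular tax:
  341,000 × 16% = 54,560
  55,000 × 30% = 16,500
  → 71,060

71,060 > 36,200, so the regular tax governs.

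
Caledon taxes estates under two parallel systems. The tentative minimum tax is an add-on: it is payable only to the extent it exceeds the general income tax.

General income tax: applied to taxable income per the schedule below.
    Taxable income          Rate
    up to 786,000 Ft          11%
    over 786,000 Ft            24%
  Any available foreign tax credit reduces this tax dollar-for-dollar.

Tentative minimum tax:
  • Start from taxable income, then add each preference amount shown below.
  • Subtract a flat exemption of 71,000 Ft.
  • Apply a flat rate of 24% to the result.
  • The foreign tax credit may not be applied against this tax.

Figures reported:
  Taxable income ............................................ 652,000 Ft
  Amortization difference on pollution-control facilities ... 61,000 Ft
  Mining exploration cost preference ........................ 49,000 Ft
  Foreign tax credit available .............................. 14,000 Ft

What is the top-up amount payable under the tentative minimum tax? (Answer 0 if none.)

108,120 Ft

General income tax:
  652,000 Ft × 11% = 71,720 Ft
  Less foreign tax credit 14,000 Ft → 57,720 Ft

Tentative minimum tax:
  Adjusted income: 652,000 Ft + 61,000 Ft + 49,000 Ft = 762,000 Ft
  Less exemption 71,000 Ft → base 691,000 Ft
  691,000 Ft × 24% = 165,840 Ft

Excess of tentative minimum tax over general income tax: 165,840 Ft − 57,720 Ft = 108,120 Ft.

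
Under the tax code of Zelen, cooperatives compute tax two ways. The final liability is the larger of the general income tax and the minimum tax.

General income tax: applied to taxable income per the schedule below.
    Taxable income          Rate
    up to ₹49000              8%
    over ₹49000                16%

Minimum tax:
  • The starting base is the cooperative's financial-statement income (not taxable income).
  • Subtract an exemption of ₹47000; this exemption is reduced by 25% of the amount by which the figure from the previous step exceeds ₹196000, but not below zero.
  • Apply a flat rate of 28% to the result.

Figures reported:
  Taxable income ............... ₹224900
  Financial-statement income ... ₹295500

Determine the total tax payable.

₹76545

Minimum tax:
  Base (financial-statement income): ₹295500
  Exemption: ₹47000 − 25% × (₹295500 − ₹196000) = ₹47000 − ₹24875 = ₹22125
  Base: ₹295500 − ₹22125 = ₹273375
  ₹273375 × 28% = ₹76545

General income tax:
  ₹49000 × 8% = ₹3920
  ₹175900 × 16% = ₹28144
  → ₹32064

₹76545 > ₹32064, so the minimum tax is the binding amount.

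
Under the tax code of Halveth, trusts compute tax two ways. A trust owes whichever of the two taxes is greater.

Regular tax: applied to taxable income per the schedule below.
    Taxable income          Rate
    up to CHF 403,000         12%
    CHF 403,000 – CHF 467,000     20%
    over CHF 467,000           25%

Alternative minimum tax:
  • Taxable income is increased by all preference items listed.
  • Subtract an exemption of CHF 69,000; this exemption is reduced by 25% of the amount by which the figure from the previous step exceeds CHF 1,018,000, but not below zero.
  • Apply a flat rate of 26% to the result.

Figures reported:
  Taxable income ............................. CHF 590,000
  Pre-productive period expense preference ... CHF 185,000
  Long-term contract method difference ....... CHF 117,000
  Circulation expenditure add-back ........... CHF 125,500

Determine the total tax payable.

Alternative minimum tax:
  Adjusted income: CHF 590,000 + CHF 185,000 + CHF 117,000 + CHF 125,500 = CHF 1,017,500
  Exemption: CHF 1,017,500 ≤ CHF 1,018,000, so full CHF 69,000 applies
  Base: CHF 1,017,500 − CHF 69,000 = CHF 948,500
  CHF 948,500 × 26% = CHF 246,610

Regular tax:
  CHF 403,000 × 12% = CHF 48,360
  CHF 64,000 × 20% = CHF 12,800
  CHF 123,000 × 25% = CHF 30,750
  → CHF 91,910

CHF 246,610 > CHF 91,910, so the alternative minimum tax is the binding amount.

CHF 246,610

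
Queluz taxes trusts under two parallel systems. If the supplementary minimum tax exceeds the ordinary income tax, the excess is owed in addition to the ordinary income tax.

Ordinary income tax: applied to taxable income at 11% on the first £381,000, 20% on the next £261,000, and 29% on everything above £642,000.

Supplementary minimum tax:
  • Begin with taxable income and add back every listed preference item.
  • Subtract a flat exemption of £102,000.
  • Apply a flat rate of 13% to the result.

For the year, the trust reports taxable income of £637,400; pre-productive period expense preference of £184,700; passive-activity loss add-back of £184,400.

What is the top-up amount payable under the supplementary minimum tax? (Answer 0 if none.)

£24,395

Supplementary minimum tax:
  Adjusted income: £637,400 + £184,700 + £184,400 = £1,006,500
  Less exemption £102,000 → base £904,500
  £904,500 × 13% = £117,585

Ordinary income tax:
  £381,000 × 11% = £41,910
  £256,400 × 20% = £51,280
  → £93,190

Excess of supplementary minimum tax over ordinary income tax: £117,585 − £93,190 = £24,395.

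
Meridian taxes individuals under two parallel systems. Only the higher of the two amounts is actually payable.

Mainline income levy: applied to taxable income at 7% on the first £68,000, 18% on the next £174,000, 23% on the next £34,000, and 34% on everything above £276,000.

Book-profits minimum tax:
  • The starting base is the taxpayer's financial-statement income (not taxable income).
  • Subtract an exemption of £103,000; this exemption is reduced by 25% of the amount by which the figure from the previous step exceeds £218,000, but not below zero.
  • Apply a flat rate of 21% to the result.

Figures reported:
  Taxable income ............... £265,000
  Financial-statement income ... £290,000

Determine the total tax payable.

Mainline income levy:
  £68,000 × 7% = £4,760
  £174,000 × 18% = £31,320
  £23,000 × 23% = £5,290
  → £41,370

Book-profits minimum tax:
  Base (financial-statement income): £290,000
  Exemption: £103,000 − 25% × (£290,000 − £218,000) = £103,000 − £18,000 = £85,000
  Base: £290,000 − £85,000 = £205,000
  £205,000 × 21% = £43,050

£43,050 > £41,370, so the book-profits minimum tax is the binding amount.

£43,050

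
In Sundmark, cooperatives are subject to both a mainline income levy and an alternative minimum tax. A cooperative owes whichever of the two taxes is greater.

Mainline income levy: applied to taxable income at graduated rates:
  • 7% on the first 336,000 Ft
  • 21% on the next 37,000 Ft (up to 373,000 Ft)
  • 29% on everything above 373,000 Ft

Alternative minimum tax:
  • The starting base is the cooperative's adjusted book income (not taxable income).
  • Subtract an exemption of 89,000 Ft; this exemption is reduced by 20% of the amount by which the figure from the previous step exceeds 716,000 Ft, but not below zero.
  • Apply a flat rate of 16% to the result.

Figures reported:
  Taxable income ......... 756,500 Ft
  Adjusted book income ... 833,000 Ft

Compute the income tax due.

Mainline income levy:
  336,000 Ft × 7% = 23,520 Ft
  37,000 Ft × 21% = 7,770 Ft
  383,500 Ft × 29% = 111,215 Ft
  → 142,505 Ft

Alternative minimum tax:
  Base (adjusted book income): 833,000 Ft
  Exemption: 89,000 Ft − 20% × (833,000 Ft − 716,000 Ft) = 89,000 Ft − 23,400 Ft = 65,600 Ft
  Base: 833,000 Ft − 65,600 Ft = 767,400 Ft
  767,400 Ft × 16% = 122,784 Ft

142,505 Ft > 122,784 Ft, so the mainline income levy governs.

142,505 Ft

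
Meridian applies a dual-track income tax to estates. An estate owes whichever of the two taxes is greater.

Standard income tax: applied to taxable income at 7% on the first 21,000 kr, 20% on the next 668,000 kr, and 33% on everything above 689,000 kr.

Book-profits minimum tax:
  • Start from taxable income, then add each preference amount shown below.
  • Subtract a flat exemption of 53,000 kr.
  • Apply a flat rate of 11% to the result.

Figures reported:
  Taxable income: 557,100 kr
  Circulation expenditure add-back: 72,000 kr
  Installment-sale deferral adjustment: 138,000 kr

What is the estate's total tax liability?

108,690 kr

Book-profits minimum tax:
  Adjusted income: 557,100 kr + 72,000 kr + 138,000 kr = 767,100 kr
  Less exemption 53,000 kr → base 714,100 kr
  714,100 kr × 11% = 78,551 kr

Standard income tax:
  21,000 kr × 7% = 1,470 kr
  536,100 kr × 20% = 107,220 kr
  → 108,690 kr

108,690 kr > 78,551 kr, so the standard income tax governs.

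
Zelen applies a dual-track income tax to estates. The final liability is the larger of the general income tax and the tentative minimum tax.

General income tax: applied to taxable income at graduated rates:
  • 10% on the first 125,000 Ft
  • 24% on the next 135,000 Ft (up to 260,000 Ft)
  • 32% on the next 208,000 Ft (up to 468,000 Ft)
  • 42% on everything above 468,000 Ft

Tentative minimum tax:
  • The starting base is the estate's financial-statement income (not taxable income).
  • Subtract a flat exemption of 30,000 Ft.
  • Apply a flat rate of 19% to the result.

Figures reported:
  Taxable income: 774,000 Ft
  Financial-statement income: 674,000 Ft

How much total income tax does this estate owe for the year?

Tentative minimum tax:
  Base (financial-statement income): 674,000 Ft
  Less exemption 30,000 Ft → base 644,000 Ft
  644,000 Ft × 19% = 122,360 Ft

General income tax:
  125,000 Ft × 10% = 12,500 Ft
  135,000 Ft × 24% = 32,400 Ft
  208,000 Ft × 32% = 66,560 Ft
  306,000 Ft × 42% = 128,520 Ft
  → 239,980 Ft

239,980 Ft > 122,360 Ft, so the general income tax governs.

239,980 Ft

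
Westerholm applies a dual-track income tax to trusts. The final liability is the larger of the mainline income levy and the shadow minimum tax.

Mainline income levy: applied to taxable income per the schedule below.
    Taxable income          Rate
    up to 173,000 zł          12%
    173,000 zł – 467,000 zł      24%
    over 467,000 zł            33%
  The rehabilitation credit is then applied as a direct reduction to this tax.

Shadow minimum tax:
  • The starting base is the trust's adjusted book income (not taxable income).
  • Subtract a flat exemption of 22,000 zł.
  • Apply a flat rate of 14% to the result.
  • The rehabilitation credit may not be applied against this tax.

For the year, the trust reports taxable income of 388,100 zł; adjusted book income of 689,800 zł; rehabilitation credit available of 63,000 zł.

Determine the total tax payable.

93,492 zł

Mainline income levy:
  173,000 zł × 12% = 20,760 zł
  215,100 zł × 24% = 51,624 zł
  → 72,384 zł
  Less rehabilitation credit 63,000 zł → 9,384 zł

Shadow minimum tax:
  Base (adjusted book income): 689,800 zł
  Less exemption 22,000 zł → base 667,800 zł
  667,800 zł × 14% = 93,492 zł

93,492 zł > 9,384 zł, so the shadow minimum tax is the binding amount.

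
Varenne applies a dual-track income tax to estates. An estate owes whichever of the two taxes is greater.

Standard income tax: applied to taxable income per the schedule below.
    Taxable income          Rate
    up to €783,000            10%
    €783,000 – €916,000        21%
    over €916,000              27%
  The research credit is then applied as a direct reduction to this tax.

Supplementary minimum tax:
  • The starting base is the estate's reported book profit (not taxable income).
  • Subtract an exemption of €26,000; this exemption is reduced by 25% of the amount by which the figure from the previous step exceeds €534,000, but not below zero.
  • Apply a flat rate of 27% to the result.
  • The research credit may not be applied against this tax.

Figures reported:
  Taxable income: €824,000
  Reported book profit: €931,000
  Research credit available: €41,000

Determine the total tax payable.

Standard income tax:
  €783,000 × 10% = €78,300
  €41,000 × 21% = €8,610
  → €86,910
  Less research credit €41,000 → €45,910

Supplementary minimum tax:
  Base (reported book profit): €931,000
  Exemption: 25% × (€931,000 − €534,000) = €99,250 ≥ €26,000, so the exemption is fully phased out
  Base: €931,000 − €0 = €931,000
  €931,000 × 27% = €251,370

€251,370 > €45,910, so the supplementary minimum tax is the binding amount.

€251,370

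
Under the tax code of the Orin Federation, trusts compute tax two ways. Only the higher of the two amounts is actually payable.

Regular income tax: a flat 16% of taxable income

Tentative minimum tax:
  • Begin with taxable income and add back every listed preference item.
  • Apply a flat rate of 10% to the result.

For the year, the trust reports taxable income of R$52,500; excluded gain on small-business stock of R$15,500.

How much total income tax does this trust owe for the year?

R$8,400

Regular income tax:
  R$52,500 × 16% = R$8,400

Tentative minimum tax:
  Adjusted income: R$52,500 + R$15,500 = R$68,000
  R$68,000 × 10% = R$6,800

R$8,400 > R$6,800, so the regular income tax governs.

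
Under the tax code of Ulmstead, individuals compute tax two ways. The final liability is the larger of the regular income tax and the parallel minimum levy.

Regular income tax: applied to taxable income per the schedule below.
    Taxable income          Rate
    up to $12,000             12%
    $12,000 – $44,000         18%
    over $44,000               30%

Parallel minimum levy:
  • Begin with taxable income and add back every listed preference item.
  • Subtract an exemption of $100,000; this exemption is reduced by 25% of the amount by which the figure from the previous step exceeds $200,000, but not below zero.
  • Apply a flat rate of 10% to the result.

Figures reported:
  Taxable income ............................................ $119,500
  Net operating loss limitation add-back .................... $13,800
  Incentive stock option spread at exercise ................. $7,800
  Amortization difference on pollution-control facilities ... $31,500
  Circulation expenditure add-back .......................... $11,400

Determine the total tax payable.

Parallel minimum levy:
  Adjusted income: $119,500 + $13,800 + $7,800 + $31,500 + $11,400 = $184,000
  Exemption: $184,000 ≤ $200,000, so full $100,000 applies
  Base: $184,000 − $100,000 = $84,000
  $84,000 × 10% = $8,400

Regular income tax:
  $12,000 × 12% = $1,440
  $32,000 × 18% = $5,760
  $75,500 × 30% = $22,650
  → $29,850

$29,850 > $8,400, so the regular income tax governs.

$29,850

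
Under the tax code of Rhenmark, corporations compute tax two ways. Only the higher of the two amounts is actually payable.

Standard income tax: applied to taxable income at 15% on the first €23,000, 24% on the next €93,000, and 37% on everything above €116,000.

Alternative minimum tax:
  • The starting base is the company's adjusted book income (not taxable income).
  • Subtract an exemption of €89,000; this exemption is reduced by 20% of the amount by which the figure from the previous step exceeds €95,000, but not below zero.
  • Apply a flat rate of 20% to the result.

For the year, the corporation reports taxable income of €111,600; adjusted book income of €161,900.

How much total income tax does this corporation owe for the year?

Standard income tax:
  €23,000 × 15% = €3,450
  €88,600 × 24% = €21,264
  → €24,714

Alternative minimum tax:
  Base (adjusted book income): €161,900
  Exemption: €89,000 − 20% × (€161,900 − €95,000) = €89,000 − €13,380 = €75,620
  Base: €161,900 − €75,620 = €86,280
  €86,280 × 20% = €17,256

€24,714 > €17,256, so the standard income tax governs.

€24,714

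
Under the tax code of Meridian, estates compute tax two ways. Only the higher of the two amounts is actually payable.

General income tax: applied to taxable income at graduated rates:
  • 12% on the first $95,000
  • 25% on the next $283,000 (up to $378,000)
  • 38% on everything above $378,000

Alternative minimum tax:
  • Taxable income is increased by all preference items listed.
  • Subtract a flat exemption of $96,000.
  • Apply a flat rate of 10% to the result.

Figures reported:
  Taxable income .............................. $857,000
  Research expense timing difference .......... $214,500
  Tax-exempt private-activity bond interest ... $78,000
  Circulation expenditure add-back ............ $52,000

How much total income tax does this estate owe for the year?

$264,170

General income tax:
  $95,000 × 12% = $11,400
  $283,000 × 25% = $70,750
  $479,000 × 38% = $182,020
  → $264,170

Alternative minimum tax:
  Adjusted income: $857,000 + $214,500 + $78,000 + $52,000 = $1,201,500
  Less exemption $96,000 → base $1,105,500
  $1,105,500 × 10% = $110,550

$264,170 > $110,550, so the general income tax governs.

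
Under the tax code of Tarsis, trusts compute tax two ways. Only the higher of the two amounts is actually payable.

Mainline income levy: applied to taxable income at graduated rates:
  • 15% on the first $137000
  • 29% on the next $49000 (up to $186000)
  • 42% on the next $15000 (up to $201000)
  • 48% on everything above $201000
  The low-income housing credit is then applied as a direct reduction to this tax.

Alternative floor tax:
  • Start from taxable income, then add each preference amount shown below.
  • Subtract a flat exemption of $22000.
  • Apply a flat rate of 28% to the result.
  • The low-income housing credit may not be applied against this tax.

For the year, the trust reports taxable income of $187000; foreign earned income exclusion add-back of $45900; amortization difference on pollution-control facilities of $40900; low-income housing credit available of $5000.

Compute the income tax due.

Mainline income levy:
  $137000 × 15% = $20550
  $49000 × 29% = $14210
  $1000 × 42% = $420
  → $35180
  Less low-income housing credit $5000 → $30180

Alternative floor tax:
  Adjusted income: $187000 + $45900 + $40900 = $273800
  Less exemption $22000 → base $251800
  $251800 × 28% = $70504

$70504 > $30180, so the alternative floor tax is the binding amount.

$70504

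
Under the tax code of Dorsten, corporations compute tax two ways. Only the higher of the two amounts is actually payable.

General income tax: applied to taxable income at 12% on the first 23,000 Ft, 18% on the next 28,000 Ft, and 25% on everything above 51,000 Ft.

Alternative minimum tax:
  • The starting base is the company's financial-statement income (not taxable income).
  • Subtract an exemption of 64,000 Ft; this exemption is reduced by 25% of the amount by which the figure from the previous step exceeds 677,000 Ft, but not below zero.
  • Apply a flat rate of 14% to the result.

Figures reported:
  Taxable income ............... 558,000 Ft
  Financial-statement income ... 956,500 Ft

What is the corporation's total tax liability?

General income tax:
  23,000 Ft × 12% = 2,760 Ft
  28,000 Ft × 18% = 5,040 Ft
  507,000 Ft × 25% = 126,750 Ft
  → 134,550 Ft

Alternative minimum tax:
  Base (financial-statement income): 956,500 Ft
  Exemption: 25% × (956,500 Ft − 677,000 Ft) = 69,875 Ft ≥ 64,000 Ft, so the exemption is fully phased out
  Base: 956,500 Ft − 0 Ft = 956,500 Ft
  956,500 Ft × 14% = 133,910 Ft

134,550 Ft > 133,910 Ft, so the general income tax governs.

134,550 Ft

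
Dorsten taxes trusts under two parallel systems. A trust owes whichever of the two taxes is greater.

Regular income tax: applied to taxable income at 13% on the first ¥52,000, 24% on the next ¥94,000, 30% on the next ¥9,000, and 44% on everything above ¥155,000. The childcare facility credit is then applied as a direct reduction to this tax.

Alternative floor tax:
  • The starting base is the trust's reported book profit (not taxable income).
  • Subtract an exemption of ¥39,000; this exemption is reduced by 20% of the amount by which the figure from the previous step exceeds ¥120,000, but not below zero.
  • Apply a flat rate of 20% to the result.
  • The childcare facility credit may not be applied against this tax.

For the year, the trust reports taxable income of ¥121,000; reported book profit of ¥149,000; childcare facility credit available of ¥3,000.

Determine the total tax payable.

Regular income tax:
  ¥52,000 × 13% = ¥6,760
  ¥69,000 × 24% = ¥16,560
  → ¥23,320
  Less childcare facility credit ¥3,000 → ¥20,320

Alternative floor tax:
  Base (reported book profit): ¥149,000
  Exemption: ¥39,000 − 20% × (¥149,000 − ¥120,000) = ¥39,000 − ¥5,800 = ¥33,200
  Base: ¥149,000 − ¥33,200 = ¥115,800
  ¥115,800 × 20% = ¥23,160

¥23,160 > ¥20,320, so the alternative floor tax is the binding amount.

¥23,160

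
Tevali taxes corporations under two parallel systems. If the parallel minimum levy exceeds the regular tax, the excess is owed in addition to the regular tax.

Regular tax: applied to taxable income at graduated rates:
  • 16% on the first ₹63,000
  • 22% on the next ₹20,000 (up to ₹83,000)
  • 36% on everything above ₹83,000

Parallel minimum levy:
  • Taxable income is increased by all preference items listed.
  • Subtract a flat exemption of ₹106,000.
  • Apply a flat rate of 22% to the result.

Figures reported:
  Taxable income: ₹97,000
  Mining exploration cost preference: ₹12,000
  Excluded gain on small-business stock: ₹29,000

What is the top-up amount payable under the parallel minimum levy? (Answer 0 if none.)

₹0

Regular tax:
  ₹63,000 × 16% = ₹10,080
  ₹20,000 × 22% = ₹4,400
  ₹14,000 × 36% = ₹5,040
  → ₹19,520

Parallel minimum levy:
  Adjusted income: ₹97,000 + ₹12,000 + ₹29,000 = ₹138,000
  Less exemption ₹106,000 → base ₹32,000
  ₹32,000 × 22% = ₹7,040

₹7,040 ≤ ₹19,520, so no add-on is due.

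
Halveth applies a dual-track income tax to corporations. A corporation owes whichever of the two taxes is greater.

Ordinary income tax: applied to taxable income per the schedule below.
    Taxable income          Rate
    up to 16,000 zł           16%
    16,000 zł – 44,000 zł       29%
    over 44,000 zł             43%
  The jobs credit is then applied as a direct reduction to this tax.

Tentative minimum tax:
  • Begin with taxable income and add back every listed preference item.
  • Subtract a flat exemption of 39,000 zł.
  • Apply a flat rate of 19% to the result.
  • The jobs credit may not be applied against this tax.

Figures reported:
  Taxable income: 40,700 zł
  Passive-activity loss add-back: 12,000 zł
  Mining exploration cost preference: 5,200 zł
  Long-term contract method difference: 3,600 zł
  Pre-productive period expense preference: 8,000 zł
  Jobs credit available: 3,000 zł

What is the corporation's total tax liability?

6,723 zł

Ordinary income tax:
  16,000 zł × 16% = 2,560 zł
  24,700 zł × 29% = 7,163 zł
  → 9,723 zł
  Less jobs credit 3,000 zł → 6,723 zł

Tentative minimum tax:
  Adjusted income: 40,700 zł + 12,000 zł + 5,200 zł + 3,600 zł + 8,000 zł = 69,500 zł
  Less exemption 39,000 zł → base 30,500 zł
  30,500 zł × 19% = 5,795 zł

6,723 zł > 5,795 zł, so the ordinary income tax governs.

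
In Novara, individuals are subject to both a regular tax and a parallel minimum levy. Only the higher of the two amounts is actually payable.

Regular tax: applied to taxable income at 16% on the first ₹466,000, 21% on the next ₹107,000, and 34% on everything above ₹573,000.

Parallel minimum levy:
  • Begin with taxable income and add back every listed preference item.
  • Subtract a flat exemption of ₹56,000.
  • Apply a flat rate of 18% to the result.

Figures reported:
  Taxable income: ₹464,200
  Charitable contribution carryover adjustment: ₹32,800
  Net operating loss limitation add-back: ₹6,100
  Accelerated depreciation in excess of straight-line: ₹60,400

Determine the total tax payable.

₹91,350

Regular tax:
  ₹464,200 × 16% = ₹74,272

Parallel minimum levy:
  Adjusted income: ₹464,200 + ₹32,800 + ₹6,100 + ₹60,400 = ₹563,500
  Less exemption ₹56,000 → base ₹507,500
  ₹507,500 × 18% = ₹91,350

₹91,350 > ₹74,272, so the parallel minimum levy is the binding amount.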